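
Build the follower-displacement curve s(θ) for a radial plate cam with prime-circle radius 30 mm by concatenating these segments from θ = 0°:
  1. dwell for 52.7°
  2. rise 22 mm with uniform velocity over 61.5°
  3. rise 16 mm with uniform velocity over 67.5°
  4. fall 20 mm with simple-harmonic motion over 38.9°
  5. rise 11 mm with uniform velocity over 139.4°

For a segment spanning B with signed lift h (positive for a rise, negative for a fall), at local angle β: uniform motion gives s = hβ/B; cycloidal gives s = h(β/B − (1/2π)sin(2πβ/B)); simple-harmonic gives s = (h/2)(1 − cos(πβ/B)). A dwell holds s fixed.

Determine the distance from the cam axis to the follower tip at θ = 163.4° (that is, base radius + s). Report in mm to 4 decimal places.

seg 1 [0°–52.7°] dwell: s stays 0.0000
seg 2 [52.7°–114.2°] uniform, h=22: full span → s += 22 → s = 22.0000
seg 3 [114.2°–181.7°] uniform, h=16: θ=163.4° here. β=49.2, B=67.5. 16·49.2/67.5 = 11.6622 → s = 33.6622
radial distance = base radius + s = 30 + 33.6622 = 63.6622

63.6622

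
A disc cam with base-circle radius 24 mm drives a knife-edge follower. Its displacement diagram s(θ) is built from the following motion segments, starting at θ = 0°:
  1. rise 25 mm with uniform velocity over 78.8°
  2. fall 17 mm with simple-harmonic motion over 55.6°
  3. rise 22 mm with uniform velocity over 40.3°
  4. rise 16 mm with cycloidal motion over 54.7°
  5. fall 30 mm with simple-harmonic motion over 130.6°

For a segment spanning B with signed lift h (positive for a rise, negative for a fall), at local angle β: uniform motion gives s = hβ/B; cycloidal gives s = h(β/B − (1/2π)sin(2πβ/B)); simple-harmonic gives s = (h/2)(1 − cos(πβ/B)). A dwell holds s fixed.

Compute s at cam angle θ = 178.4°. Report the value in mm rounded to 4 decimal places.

seg 1 [0°–78.8°] uniform, h=25: full span → s += 25 → s = 25.0000
seg 2 [78.8°–134.4°] simple-harmonic, h=-17: full span → s += -17 → s = 8.0000
seg 3 [134.4°–174.7°] uniform, h=22: full span → s += 22 → s = 30.0000
seg 4 [174.7°–229.4°] cycloidal, h=16: θ=178.4° here. β=3.7, B=54.7. 16·(0.0676 − sin(2π·0.0676)/(2π)) = 0.0323 → s = 30.0323

30.0323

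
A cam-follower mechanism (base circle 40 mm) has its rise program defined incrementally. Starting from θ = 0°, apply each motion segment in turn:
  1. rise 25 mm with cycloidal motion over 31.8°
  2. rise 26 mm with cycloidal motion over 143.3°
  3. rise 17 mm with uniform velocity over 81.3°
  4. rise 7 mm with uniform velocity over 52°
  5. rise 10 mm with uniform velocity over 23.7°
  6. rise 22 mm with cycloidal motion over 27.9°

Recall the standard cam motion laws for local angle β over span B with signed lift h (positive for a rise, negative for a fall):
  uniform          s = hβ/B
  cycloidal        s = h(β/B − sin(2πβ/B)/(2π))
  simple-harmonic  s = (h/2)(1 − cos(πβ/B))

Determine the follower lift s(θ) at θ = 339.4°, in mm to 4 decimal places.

seg 1 [0°–31.8°] cycloidal, h=25: full span → s += 25 → s = 25.0000
seg 2 [31.8°–175.1°] cycloidal, h=26: full span → s += 26 → s = 51.0000
seg 3 [175.1°–256.4°] uniform, h=17: full span → s += 17 → s = 68.0000
seg 4 [256.4°–308.4°] uniform, h=7: full span → s += 7 → s = 75.0000
seg 5 [308.4°–332.1°] uniform, h=10: full span → s += 10 → s = 85.0000
seg 6 [332.1°–360°] cycloidal, h=22: θ=339.4° here. β=7.3, B=27.9. 22·(0.2616 − sin(2π·0.2616)/(2π)) = 2.2642 → s = 87.2642

87.2642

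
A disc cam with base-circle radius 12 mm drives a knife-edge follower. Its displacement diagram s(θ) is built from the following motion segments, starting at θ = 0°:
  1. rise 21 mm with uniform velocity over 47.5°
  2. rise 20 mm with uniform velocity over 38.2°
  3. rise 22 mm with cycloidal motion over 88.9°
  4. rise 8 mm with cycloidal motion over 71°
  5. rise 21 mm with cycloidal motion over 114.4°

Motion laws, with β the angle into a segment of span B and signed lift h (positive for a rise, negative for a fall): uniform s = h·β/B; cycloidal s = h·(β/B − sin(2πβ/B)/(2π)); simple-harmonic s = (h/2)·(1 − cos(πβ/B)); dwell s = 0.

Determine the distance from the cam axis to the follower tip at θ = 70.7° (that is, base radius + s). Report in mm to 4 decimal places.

seg 1 [0°–47.5°] uniform, h=21: full span → s += 21 → s = 21.0000
seg 2 [47.5°–85.7°] uniform, h=20: θ=70.7° here. β=23.2, B=38.2. 20·23.2/38.2 = 12.1466 → s = 33.1466
radial distance = base radius + s = 12 + 33.1466 = 45.1466

45.1466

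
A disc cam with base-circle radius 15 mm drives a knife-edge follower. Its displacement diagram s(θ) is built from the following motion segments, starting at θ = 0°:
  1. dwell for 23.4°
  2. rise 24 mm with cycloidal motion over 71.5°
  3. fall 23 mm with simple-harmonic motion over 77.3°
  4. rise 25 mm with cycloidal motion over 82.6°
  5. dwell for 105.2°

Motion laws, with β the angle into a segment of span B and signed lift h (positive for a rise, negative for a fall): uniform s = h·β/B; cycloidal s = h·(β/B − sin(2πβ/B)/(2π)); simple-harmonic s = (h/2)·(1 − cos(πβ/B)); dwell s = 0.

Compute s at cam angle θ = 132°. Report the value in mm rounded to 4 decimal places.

seg 1 [0°–23.4°] dwell: s stays 0.0000
seg 2 [23.4°–94.9°] cycloidal, h=24: full span → s += 24 → s = 24.0000
seg 3 [94.9°–172.2°] simple-harmonic, h=-23: θ=132° here. β=37.1, B=77.3. -23/2·(1 − cos(π·0.4799)) = -10.7760 → s = 13.2240

13.2240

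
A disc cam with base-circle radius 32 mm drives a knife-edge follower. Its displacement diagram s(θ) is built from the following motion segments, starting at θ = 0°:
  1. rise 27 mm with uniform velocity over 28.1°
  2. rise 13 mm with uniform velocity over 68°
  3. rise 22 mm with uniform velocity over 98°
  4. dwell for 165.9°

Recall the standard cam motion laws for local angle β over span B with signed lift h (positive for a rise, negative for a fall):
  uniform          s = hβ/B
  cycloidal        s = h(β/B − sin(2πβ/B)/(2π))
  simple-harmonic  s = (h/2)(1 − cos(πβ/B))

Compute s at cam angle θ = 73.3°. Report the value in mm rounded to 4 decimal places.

seg 1 [0°–28.1°] uniform, h=27: full span → s += 27 → s = 27.0000
seg 2 [28.1°–96.1°] uniform, h=13: θ=73.3° here. β=45.2, B=68. 13·45.2/68 = 8.6412 → s = 35.6412

35.6412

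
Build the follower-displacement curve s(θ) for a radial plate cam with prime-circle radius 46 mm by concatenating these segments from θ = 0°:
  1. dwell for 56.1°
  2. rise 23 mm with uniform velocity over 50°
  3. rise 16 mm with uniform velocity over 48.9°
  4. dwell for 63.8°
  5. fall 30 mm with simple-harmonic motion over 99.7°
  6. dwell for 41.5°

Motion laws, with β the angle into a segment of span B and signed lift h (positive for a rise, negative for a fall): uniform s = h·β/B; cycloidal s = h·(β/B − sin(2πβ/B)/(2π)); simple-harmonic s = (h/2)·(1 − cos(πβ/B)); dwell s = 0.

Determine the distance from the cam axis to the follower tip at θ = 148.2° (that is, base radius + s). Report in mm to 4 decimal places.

seg 1 [0°–56.1°] dwell: s stays 0.0000
seg 2 [56.1°–106.1°] uniform, h=23: full span → s += 23 → s = 23.0000
seg 3 [106.1°–155°] uniform, h=16: θ=148.2° here. β=42.1, B=48.9. 16·42.1/48.9 = 13.7751 → s = 36.7751
radial distance = base radius + s = 46 + 36.7751 = 82.7751

82.7751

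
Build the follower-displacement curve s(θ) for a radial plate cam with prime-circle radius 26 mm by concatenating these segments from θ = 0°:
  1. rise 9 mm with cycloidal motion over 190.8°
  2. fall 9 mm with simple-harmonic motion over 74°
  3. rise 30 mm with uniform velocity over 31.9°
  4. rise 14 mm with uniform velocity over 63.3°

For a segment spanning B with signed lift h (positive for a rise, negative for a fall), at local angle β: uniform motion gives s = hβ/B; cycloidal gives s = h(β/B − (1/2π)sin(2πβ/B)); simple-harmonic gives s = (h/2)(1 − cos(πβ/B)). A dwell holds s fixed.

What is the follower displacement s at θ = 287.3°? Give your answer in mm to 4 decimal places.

seg 1 [0°–190.8°] cycloidal, h=9: full span → s += 9 → s = 9.0000
seg 2 [190.8°–264.8°] simple-harmonic, h=-9: full span → s += -9 → s = 0.0000
seg 3 [264.8°–296.7°] uniform, h=30: θ=287.3° here. β=22.5, B=31.9. 30·22.5/31.9 = 21.1599 → s = 21.1599

21.1599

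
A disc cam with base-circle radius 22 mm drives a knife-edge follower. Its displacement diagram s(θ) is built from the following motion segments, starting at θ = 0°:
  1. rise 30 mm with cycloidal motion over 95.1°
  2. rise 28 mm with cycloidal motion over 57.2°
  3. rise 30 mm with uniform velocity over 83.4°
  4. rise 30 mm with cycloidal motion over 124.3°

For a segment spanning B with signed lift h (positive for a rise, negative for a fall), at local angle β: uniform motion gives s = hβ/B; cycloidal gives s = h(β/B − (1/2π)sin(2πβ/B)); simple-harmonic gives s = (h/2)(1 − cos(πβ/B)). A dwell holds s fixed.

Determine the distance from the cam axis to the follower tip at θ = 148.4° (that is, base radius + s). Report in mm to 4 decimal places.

seg 1 [0°–95.1°] cycloidal, h=30: full span → s += 30 → s = 30.0000
seg 2 [95.1°–152.3°] cycloidal, h=28: θ=148.4° here. β=53.3, B=57.2. 28·(0.9318 − sin(2π·0.9318)/(2π)) = 27.9421 → s = 57.9421
radial distance = base radius + s = 22 + 57.9421 = 79.9421

79.9421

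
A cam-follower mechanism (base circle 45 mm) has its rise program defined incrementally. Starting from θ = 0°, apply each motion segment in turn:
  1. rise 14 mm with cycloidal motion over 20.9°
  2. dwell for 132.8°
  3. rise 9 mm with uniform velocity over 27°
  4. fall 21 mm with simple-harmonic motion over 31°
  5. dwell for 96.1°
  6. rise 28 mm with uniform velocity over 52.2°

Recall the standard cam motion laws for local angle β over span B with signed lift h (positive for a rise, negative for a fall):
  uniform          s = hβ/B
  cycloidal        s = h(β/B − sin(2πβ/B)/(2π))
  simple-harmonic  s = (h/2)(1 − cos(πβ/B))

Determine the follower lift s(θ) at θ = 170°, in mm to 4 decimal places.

seg 1 [0°–20.9°] cycloidal, h=14: full span → s += 14 → s = 14.0000
seg 2 [20.9°–153.7°] dwell: s stays 14.0000
seg 3 [153.7°–180.7°] uniform, h=9: θ=170° here. β=16.3, B=27. 9·16.3/27 = 5.4333 → s = 19.4333

19.4333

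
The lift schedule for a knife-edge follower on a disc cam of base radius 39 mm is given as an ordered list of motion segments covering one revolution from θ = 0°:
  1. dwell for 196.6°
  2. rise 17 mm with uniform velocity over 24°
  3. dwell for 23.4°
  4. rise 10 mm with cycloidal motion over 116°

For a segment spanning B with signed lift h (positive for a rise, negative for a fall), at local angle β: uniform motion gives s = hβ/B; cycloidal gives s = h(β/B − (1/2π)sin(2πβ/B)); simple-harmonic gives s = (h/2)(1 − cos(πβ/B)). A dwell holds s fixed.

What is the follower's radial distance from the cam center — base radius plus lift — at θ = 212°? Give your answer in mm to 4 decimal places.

seg 1 [0°–196.6°] dwell: s stays 0.0000
seg 2 [196.6°–220.6°] uniform, h=17: θ=212° here. β=15.4, B=24. 17·15.4/24 = 10.9083 → s = 10.9083
radial distance = base radius + s = 39 + 10.9083 = 49.9083

49.9083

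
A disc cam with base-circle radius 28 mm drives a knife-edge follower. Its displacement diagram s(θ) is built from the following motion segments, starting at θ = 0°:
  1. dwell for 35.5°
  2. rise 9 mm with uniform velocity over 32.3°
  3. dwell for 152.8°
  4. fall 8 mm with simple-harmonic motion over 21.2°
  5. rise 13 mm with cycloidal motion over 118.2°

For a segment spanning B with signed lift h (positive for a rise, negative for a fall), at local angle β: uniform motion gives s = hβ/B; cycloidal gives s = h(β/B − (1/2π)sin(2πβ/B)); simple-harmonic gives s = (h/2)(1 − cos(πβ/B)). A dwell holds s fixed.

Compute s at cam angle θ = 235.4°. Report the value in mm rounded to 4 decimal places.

seg 1 [0°–35.5°] dwell: s stays 0.0000
seg 2 [35.5°–67.8°] uniform, h=9: full span → s += 9 → s = 9.0000
seg 3 [67.8°–220.6°] dwell: s stays 9.0000
seg 4 [220.6°–241.8°] simple-harmonic, h=-8: θ=235.4° here. β=14.8, B=21.2. -8/2·(1 − cos(π·0.6981)) = -6.3319 → s = 2.6681

2.6681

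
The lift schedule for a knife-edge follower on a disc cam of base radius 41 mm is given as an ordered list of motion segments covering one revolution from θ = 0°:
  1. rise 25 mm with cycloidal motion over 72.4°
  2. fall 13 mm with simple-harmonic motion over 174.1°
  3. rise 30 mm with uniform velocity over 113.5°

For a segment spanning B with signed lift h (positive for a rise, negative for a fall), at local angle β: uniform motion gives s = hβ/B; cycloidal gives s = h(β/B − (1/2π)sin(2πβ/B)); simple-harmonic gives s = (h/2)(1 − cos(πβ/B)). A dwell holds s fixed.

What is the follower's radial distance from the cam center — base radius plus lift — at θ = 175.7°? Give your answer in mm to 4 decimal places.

seg 1 [0°–72.4°] cycloidal, h=25: full span → s += 25 → s = 25.0000
seg 2 [72.4°–246.5°] simple-harmonic, h=-13: θ=175.7° here. β=103.3, B=174.1. -13/2·(1 − cos(π·0.5933)) = -8.3788 → s = 16.6212
radial distance = base radius + s = 41 + 16.6212 = 57.6212

57.6212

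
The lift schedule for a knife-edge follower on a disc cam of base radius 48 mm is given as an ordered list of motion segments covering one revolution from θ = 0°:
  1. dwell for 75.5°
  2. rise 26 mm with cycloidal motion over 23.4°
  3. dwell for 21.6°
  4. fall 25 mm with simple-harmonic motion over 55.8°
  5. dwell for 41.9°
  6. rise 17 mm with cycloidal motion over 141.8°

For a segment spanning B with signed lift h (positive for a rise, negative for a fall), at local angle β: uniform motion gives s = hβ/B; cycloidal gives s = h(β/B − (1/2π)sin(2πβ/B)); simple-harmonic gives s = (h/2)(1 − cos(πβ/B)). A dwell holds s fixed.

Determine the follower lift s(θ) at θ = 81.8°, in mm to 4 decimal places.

seg 1 [0°–75.5°] dwell: s stays 0.0000
seg 2 [75.5°–98.9°] cycloidal, h=26: θ=81.8° here. β=6.3, B=23.4. 26·(0.2692 − sin(2π·0.2692)/(2π)) = 2.8921 → s = 2.8921

2.8921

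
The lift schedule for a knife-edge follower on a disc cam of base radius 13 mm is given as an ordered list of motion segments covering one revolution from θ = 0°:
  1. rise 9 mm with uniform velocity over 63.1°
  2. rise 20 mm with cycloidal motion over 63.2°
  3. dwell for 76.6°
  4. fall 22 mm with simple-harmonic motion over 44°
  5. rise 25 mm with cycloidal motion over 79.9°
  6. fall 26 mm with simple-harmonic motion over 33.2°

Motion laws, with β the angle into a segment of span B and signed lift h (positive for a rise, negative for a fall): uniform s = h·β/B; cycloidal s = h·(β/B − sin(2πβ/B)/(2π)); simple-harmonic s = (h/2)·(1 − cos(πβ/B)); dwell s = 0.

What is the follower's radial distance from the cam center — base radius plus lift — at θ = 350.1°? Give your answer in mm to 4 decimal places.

seg 1 [0°–63.1°] uniform, h=9: full span → s += 9 → s = 9.0000
seg 2 [63.1°–126.3°] cycloidal, h=20: full span → s += 20 → s = 29.0000
seg 3 [126.3°–202.9°] dwell: s stays 29.0000
seg 4 [202.9°–246.9°] simple-harmonic, h=-22: full span → s += -22 → s = 7.0000
seg 5 [246.9°–326.8°] cycloidal, h=25: full span → s += 25 → s = 32.0000
seg 6 [326.8°–360°] simple-harmonic, h=-26: θ=350.1° here. β=23.3, B=33.2. -26/2·(1 − cos(π·0.7018)) = -20.7008 → s = 11.2992
radial distance = base radius + s = 13 + 11.2992 = 24.2992

24.2992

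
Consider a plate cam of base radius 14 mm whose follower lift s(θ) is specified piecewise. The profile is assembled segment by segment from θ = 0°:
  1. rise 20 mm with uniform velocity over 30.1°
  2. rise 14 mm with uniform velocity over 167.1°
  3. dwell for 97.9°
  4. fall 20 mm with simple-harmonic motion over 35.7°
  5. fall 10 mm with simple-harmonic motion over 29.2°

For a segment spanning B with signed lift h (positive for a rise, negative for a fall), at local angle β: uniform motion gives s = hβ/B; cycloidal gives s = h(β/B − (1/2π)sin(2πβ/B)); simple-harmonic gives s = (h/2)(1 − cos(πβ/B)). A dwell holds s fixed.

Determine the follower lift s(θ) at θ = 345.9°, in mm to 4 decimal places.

seg 1 [0°–30.1°] uniform, h=20: full span → s += 20 → s = 20.0000
seg 2 [30.1°–197.2°] uniform, h=14: full span → s += 14 → s = 34.0000
seg 3 [197.2°–295.1°] dwell: s stays 34.0000
seg 4 [295.1°–330.8°] simple-harmonic, h=-20: full span → s += -20 → s = 14.0000
seg 5 [330.8°–360°] simple-harmonic, h=-10: θ=345.9° here. β=15.1, B=29.2. -10/2·(1 − cos(π·0.5171)) = -5.2688 → s = 8.7312

8.7312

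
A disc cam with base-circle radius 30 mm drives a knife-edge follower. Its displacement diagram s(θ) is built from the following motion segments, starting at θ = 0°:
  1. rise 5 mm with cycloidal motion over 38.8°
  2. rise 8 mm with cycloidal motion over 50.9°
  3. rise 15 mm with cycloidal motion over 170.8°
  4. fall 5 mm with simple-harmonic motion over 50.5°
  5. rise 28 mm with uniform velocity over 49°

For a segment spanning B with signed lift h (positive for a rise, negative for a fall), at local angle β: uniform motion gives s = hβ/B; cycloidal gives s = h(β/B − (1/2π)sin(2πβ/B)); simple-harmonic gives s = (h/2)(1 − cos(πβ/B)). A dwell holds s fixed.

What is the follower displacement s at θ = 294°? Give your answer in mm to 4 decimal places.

seg 1 [0°–38.8°] cycloidal, h=5: full span → s += 5 → s = 5.0000
seg 2 [38.8°–89.7°] cycloidal, h=8: full span → s += 8 → s = 13.0000
seg 3 [89.7°–260.5°] cycloidal, h=15: full span → s += 15 → s = 28.0000
seg 4 [260.5°–311°] simple-harmonic, h=-5: θ=294° here. β=33.5, B=50.5. -5/2·(1 − cos(π·0.6634)) = -3.7275 → s = 24.2725

24.2725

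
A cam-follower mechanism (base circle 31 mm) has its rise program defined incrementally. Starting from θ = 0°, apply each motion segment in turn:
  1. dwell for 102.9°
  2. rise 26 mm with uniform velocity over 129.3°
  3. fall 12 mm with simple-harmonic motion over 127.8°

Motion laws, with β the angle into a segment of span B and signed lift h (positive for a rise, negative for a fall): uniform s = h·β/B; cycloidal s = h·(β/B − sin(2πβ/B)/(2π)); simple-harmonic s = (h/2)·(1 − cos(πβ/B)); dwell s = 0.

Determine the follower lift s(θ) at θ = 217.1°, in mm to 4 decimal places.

seg 1 [0°–102.9°] dwell: s stays 0.0000
seg 2 [102.9°–232.2°] uniform, h=26: θ=217.1° here. β=114.2, B=129.3. 26·114.2/129.3 = 22.9637 → s = 22.9637

22.9637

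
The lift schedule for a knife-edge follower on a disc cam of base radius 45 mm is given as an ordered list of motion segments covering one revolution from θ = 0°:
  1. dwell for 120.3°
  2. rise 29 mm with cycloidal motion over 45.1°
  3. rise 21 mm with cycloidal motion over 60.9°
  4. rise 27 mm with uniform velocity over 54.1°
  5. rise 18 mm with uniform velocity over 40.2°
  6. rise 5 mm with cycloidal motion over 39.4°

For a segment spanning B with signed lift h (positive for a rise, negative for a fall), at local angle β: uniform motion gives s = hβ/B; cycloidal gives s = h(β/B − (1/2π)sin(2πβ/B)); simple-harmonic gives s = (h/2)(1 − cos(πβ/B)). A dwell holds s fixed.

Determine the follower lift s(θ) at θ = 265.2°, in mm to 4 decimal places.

seg 1 [0°–120.3°] dwell: s stays 0.0000
seg 2 [120.3°–165.4°] cycloidal, h=29: full span → s += 29 → s = 29.0000
seg 3 [165.4°–226.3°] cycloidal, h=21: full span → s += 21 → s = 50.0000
seg 4 [226.3°–280.4°] uniform, h=27: θ=265.2° here. β=38.9, B=54.1. 27·38.9/54.1 = 19.4140 → s = 69.4140

69.4140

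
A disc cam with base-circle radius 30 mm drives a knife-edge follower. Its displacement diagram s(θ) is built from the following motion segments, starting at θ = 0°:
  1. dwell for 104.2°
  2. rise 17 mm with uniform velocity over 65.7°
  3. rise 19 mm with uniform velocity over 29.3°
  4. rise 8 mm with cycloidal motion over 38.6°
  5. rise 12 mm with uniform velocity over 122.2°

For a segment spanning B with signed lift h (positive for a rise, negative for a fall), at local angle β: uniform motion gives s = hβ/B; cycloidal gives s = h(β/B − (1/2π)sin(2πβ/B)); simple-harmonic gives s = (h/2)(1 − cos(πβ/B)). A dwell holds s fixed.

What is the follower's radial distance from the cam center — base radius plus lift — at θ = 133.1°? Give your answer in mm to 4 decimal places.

seg 1 [0°–104.2°] dwell: s stays 0.0000
seg 2 [104.2°–169.9°] uniform, h=17: θ=133.1° here. β=28.9, B=65.7. 17·28.9/65.7 = 7.4779 → s = 7.4779
radial distance = base radius + s = 30 + 7.4779 = 37.4779

37.4779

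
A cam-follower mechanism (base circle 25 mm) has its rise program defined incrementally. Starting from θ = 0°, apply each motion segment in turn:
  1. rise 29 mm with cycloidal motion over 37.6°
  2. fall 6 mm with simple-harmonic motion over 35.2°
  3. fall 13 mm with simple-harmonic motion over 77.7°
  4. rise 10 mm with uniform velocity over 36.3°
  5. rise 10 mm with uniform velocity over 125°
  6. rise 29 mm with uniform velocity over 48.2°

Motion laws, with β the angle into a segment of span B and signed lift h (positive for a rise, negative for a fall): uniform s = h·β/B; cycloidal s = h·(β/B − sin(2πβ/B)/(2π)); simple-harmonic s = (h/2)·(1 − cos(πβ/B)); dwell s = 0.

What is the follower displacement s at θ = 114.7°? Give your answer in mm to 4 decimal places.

seg 1 [0°–37.6°] cycloidal, h=29: full span → s += 29 → s = 29.0000
seg 2 [37.6°–72.8°] simple-harmonic, h=-6: full span → s += -6 → s = 23.0000
seg 3 [72.8°–150.5°] simple-harmonic, h=-13: θ=114.7° here. β=41.9, B=77.7. -13/2·(1 − cos(π·0.5393)) = -7.2995 → s = 15.7005

15.7005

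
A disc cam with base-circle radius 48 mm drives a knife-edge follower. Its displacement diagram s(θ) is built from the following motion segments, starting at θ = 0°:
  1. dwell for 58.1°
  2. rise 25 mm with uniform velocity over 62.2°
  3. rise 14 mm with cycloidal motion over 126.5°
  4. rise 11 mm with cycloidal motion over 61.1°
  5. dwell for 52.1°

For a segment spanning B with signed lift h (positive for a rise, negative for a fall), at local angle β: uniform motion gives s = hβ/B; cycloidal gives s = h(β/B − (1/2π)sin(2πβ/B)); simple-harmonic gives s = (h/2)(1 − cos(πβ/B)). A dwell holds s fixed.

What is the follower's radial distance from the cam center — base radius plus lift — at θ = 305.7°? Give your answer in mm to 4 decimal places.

seg 1 [0°–58.1°] dwell: s stays 0.0000
seg 2 [58.1°–120.3°] uniform, h=25: full span → s += 25 → s = 25.0000
seg 3 [120.3°–246.8°] cycloidal, h=14: full span → s += 14 → s = 39.0000
seg 4 [246.8°–307.9°] cycloidal, h=11: θ=305.7° here. β=58.9, B=61.1. 11·(0.9640 − sin(2π·0.9640)/(2π)) = 10.9966 → s = 49.9966
radial distance = base radius + s = 48 + 49.9966 = 97.9966

97.9966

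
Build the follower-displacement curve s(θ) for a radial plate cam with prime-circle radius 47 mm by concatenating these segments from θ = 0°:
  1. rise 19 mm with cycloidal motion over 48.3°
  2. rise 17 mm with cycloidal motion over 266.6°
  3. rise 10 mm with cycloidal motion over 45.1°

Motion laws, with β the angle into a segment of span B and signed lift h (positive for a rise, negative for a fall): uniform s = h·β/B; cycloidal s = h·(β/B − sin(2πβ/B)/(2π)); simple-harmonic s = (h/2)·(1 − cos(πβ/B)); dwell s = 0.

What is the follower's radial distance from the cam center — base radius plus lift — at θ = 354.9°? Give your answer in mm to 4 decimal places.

seg 1 [0°–48.3°] cycloidal, h=19: full span → s += 19 → s = 19.0000
seg 2 [48.3°–314.9°] cycloidal, h=17: full span → s += 17 → s = 36.0000
seg 3 [314.9°–360°] cycloidal, h=10: θ=354.9° here. β=40, B=45.1. 10·(0.8869 − sin(2π·0.8869)/(2π)) = 9.9072 → s = 45.9072
radial distance = base radius + s = 47 + 45.9072 = 92.9072

92.9072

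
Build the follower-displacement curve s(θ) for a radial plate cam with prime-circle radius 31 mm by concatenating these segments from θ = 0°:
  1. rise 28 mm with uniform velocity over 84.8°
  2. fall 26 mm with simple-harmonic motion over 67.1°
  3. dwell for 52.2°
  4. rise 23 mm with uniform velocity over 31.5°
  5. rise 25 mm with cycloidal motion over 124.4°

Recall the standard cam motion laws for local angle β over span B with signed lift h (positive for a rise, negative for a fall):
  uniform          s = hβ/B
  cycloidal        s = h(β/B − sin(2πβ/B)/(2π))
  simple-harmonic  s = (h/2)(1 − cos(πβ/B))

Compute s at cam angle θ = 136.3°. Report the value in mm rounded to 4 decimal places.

seg 1 [0°–84.8°] uniform, h=28: full span → s += 28 → s = 28.0000
seg 2 [84.8°–151.9°] simple-harmonic, h=-26: θ=136.3° here. β=51.5, B=67.1. -26/2·(1 − cos(π·0.7675)) = -22.6839 → s = 5.3161

5.3161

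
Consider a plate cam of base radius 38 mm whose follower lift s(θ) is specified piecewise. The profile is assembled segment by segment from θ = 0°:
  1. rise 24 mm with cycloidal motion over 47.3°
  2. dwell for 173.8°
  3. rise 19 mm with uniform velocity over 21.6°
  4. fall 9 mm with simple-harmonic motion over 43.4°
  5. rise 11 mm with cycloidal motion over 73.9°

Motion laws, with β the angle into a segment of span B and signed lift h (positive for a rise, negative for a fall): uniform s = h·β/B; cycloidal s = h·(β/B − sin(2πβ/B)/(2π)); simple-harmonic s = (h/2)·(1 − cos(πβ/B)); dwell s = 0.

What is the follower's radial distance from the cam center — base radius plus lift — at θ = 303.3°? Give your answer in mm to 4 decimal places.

seg 1 [0°–47.3°] cycloidal, h=24: full span → s += 24 → s = 24.0000
seg 2 [47.3°–221.1°] dwell: s stays 24.0000
seg 3 [221.1°–242.7°] uniform, h=19: full span → s += 19 → s = 43.0000
seg 4 [242.7°–286.1°] simple-harmonic, h=-9: full span → s += -9 → s = 34.0000
seg 5 [286.1°–360°] cycloidal, h=11: θ=303.3° here. β=17.2, B=73.9. 11·(0.2327 − sin(2π·0.2327)/(2π)) = 0.8198 → s = 34.8198
radial distance = base radius + s = 38 + 34.8198 = 72.8198

72.8198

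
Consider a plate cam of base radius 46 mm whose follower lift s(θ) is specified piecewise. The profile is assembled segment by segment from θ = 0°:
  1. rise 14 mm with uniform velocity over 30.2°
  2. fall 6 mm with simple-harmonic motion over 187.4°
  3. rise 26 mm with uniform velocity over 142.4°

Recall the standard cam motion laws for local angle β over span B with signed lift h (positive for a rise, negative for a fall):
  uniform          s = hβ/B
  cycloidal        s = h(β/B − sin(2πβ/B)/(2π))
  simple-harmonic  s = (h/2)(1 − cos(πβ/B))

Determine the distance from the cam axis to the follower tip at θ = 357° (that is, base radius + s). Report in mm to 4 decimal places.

seg 1 [0°–30.2°] uniform, h=14: full span → s += 14 → s = 14.0000
seg 2 [30.2°–217.6°] simple-harmonic, h=-6: full span → s += -6 → s = 8.0000
seg 3 [217.6°–360°] uniform, h=26: θ=357° here. β=139.4, B=142.4. 26·139.4/142.4 = 25.4522 → s = 33.4522
radial distance = base radius + s = 46 + 33.4522 = 79.4522

79.4522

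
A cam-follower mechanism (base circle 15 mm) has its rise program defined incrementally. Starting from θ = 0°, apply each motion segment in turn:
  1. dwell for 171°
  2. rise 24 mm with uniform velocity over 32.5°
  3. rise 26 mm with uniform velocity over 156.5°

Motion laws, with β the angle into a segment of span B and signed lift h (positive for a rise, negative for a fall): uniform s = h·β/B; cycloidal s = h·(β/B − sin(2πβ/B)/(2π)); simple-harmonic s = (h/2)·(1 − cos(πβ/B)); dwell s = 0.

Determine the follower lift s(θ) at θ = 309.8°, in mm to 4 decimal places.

seg 1 [0°–171°] dwell: s stays 0.0000
seg 2 [171°–203.5°] uniform, h=24: full span → s += 24 → s = 24.0000
seg 3 [203.5°–360°] uniform, h=26: θ=309.8° here. β=106.3, B=156.5. 26·106.3/156.5 = 17.6601 → s = 41.6601

41.6601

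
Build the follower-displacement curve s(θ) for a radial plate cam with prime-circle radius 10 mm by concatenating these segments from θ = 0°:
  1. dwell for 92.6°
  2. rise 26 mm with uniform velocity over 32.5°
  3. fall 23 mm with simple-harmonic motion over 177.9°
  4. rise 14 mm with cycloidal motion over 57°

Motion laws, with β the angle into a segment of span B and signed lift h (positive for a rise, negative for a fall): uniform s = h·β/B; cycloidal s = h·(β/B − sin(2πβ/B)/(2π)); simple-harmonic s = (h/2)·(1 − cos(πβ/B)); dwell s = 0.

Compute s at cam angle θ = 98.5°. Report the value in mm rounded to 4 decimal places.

seg 1 [0°–92.6°] dwell: s stays 0.0000
seg 2 [92.6°–125.1°] uniform, h=26: θ=98.5° here. β=5.9, B=32.5. 26·5.9/32.5 = 4.7200 → s = 4.7200

4.7200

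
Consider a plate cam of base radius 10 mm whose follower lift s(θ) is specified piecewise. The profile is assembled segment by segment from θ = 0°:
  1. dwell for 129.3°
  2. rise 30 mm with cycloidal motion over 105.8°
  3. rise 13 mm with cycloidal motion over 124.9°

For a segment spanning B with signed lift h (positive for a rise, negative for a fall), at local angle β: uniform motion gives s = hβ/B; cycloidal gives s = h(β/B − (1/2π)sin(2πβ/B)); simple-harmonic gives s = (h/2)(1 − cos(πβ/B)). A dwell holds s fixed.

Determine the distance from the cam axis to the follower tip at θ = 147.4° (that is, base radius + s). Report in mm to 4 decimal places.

seg 1 [0°–129.3°] dwell: s stays 0.0000
seg 2 [129.3°–235.1°] cycloidal, h=30: θ=147.4° here. β=18.1, B=105.8. 30·(0.1711 − sin(2π·0.1711)/(2π)) = 0.9328 → s = 0.9328
radial distance = base radius + s = 10 + 0.9328 = 10.9328

10.9328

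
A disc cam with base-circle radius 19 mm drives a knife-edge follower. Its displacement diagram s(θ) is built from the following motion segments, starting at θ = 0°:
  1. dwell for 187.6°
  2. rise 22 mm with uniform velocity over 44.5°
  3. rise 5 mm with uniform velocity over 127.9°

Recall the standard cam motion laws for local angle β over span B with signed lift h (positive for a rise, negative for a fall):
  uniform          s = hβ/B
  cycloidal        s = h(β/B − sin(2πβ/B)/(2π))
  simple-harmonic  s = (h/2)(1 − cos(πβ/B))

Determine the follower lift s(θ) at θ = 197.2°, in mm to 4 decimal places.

seg 1 [0°–187.6°] dwell: s stays 0.0000
seg 2 [187.6°–232.1°] uniform, h=22: θ=197.2° here. β=9.6, B=44.5. 22·9.6/44.5 = 4.7461 → s = 4.7461

4.7461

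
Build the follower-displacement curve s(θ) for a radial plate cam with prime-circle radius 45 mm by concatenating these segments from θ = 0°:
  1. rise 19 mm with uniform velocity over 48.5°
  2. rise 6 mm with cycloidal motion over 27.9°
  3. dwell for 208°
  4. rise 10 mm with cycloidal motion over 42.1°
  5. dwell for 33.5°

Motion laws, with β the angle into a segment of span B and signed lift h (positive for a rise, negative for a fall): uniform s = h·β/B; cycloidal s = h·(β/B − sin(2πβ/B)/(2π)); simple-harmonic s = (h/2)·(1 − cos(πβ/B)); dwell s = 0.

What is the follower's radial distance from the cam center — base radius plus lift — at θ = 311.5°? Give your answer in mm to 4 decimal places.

seg 1 [0°–48.5°] uniform, h=19: full span → s += 19 → s = 19.0000
seg 2 [48.5°–76.4°] cycloidal, h=6: full span → s += 6 → s = 25.0000
seg 3 [76.4°–284.4°] dwell: s stays 25.0000
seg 4 [284.4°–326.5°] cycloidal, h=10: θ=311.5° here. β=27.1, B=42.1. 10·(0.6437 − sin(2π·0.6437)/(2π)) = 7.6866 → s = 32.6866
radial distance = base radius + s = 45 + 32.6866 = 77.6866

77.6866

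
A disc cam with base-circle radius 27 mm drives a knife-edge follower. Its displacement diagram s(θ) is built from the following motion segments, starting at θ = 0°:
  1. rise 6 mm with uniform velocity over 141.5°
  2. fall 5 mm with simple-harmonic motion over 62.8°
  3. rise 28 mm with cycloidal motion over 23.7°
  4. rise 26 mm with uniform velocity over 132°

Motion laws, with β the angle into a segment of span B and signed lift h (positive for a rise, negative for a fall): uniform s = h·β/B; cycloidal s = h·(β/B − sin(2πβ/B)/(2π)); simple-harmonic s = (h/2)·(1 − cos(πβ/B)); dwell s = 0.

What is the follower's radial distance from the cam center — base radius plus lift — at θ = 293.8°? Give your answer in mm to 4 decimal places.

seg 1 [0°–141.5°] uniform, h=6: full span → s += 6 → s = 6.0000
seg 2 [141.5°–204.3°] simple-harmonic, h=-5: full span → s += -5 → s = 1.0000
seg 3 [204.3°–228°] cycloidal, h=28: full span → s += 28 → s = 29.0000
seg 4 [228°–360°] uniform, h=26: θ=293.8° here. β=65.8, B=132. 26·65.8/132 = 12.9606 → s = 41.9606
radial distance = base radius + s = 27 + 41.9606 = 68.9606

68.9606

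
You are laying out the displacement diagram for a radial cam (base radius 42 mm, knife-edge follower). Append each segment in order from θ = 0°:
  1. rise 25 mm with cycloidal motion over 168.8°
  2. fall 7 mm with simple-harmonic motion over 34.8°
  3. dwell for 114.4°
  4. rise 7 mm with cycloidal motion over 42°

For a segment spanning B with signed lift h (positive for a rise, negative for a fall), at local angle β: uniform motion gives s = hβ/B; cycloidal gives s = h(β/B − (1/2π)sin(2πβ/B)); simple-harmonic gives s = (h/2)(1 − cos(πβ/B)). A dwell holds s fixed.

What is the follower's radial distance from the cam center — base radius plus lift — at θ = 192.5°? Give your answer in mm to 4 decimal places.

seg 1 [0°–168.8°] cycloidal, h=25: full span → s += 25 → s = 25.0000
seg 2 [168.8°–203.6°] simple-harmonic, h=-7: θ=192.5° here. β=23.7, B=34.8. -7/2·(1 − cos(π·0.6810)) = -5.3850 → s = 19.6150
radial distance = base radius + s = 42 + 19.6150 = 61.6150

61.6150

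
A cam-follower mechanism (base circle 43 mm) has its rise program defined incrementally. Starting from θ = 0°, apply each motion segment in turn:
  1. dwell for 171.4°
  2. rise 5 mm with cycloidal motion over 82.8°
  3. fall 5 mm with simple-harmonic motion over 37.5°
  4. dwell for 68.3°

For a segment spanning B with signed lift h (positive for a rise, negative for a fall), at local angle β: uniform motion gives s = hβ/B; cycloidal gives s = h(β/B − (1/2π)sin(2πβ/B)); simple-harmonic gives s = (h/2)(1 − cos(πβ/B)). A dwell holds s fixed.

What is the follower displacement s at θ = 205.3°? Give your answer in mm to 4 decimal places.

seg 1 [0°–171.4°] dwell: s stays 0.0000
seg 2 [171.4°–254.2°] cycloidal, h=5: θ=205.3° here. β=33.9, B=82.8. 5·(0.4094 − sin(2π·0.4094)/(2π)) = 1.6183 → s = 1.6183

1.6183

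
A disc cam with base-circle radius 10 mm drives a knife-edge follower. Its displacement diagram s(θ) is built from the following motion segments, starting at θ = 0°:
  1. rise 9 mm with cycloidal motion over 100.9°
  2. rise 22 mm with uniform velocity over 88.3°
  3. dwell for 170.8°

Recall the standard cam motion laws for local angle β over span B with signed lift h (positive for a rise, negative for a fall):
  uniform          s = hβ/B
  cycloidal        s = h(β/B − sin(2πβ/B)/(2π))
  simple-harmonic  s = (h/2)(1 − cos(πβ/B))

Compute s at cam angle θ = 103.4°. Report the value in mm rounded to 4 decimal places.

seg 1 [0°–100.9°] cycloidal, h=9: full span → s += 9 → s = 9.0000
seg 2 [100.9°–189.2°] uniform, h=22: θ=103.4° here. β=2.5, B=88.3. 22·2.5/88.3 = 0.6229 → s = 9.6229

9.6229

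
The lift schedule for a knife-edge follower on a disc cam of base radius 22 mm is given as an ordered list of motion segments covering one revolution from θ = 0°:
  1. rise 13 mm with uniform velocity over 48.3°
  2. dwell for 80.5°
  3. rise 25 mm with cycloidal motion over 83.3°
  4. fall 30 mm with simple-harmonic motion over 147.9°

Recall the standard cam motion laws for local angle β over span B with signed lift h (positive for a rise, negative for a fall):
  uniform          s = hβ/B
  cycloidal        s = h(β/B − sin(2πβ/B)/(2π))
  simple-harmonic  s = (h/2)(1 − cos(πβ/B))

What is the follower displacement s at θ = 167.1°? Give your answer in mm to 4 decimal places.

seg 1 [0°–48.3°] uniform, h=13: full span → s += 13 → s = 13.0000
seg 2 [48.3°–128.8°] dwell: s stays 13.0000
seg 3 [128.8°–212.1°] cycloidal, h=25: θ=167.1° here. β=38.3, B=83.3. 25·(0.4598 − sin(2π·0.4598)/(2π)) = 10.4999 → s = 23.4999

23.4999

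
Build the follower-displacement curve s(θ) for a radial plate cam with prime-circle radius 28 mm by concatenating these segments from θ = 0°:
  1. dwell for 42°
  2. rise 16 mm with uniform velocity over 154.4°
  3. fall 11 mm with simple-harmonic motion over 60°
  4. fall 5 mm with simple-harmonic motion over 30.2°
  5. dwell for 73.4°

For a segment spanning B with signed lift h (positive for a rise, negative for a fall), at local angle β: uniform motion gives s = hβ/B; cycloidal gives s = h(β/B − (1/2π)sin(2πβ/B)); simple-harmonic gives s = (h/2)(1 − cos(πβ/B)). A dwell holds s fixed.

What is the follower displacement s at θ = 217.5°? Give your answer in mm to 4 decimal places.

seg 1 [0°–42°] dwell: s stays 0.0000
seg 2 [42°–196.4°] uniform, h=16: full span → s += 16 → s = 16.0000
seg 3 [196.4°–256.4°] simple-harmonic, h=-11: θ=217.5° here. β=21.1, B=60. -11/2·(1 − cos(π·0.3517)) = -3.0287 → s = 12.9713

12.9713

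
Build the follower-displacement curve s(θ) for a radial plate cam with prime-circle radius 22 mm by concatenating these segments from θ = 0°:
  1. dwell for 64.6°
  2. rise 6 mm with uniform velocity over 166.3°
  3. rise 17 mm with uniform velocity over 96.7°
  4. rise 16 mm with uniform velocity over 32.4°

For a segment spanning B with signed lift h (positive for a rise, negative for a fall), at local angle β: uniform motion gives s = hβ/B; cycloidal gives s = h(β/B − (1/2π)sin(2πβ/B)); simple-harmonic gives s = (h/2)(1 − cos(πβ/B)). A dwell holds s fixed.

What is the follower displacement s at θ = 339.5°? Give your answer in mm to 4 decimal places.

seg 1 [0°–64.6°] dwell: s stays 0.0000
seg 2 [64.6°–230.9°] uniform, h=6: full span → s += 6 → s = 6.0000
seg 3 [230.9°–327.6°] uniform, h=17: full span → s += 17 → s = 23.0000
seg 4 [327.6°–360°] uniform, h=16: θ=339.5° here. β=11.9, B=32.4. 16·11.9/32.4 = 5.8765 → s = 28.8765

28.8765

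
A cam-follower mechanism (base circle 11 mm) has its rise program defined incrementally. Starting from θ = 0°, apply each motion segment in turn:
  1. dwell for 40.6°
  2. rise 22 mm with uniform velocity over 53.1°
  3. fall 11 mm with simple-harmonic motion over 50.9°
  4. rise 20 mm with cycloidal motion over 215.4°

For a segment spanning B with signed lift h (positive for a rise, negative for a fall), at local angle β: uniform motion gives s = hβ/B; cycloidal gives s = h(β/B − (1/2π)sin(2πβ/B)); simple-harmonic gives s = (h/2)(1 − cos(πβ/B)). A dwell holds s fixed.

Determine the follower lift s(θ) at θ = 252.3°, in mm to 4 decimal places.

seg 1 [0°–40.6°] dwell: s stays 0.0000
seg 2 [40.6°–93.7°] uniform, h=22: full span → s += 22 → s = 22.0000
seg 3 [93.7°–144.6°] simple-harmonic, h=-11: full span → s += -11 → s = 11.0000
seg 4 [144.6°–360°] cycloidal, h=20: θ=252.3° here. β=107.7, B=215.4. 20·(0.5000 − sin(2π·0.5000)/(2π)) = 10.0000 → s = 21.0000

21.0000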